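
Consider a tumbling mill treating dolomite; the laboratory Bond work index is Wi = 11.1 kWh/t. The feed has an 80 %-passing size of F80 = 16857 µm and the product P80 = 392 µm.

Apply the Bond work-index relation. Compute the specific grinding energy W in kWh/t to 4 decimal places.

W = 10·Wi·(P80^(-½) − F80^(-½))
1/√392 = 0.050508;  1/√16857 = 0.007702
W = 10·11.1·(0.050508 − 0.007702) = 4.7514 kWh/t

W = 4.7514 kWh/t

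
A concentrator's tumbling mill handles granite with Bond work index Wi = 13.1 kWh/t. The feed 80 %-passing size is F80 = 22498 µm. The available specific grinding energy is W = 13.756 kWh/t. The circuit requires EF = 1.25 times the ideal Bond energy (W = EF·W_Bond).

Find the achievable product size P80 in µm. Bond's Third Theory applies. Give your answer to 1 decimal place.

W = 10·Wi·[P80^(−½) − F80^(−½)]
W_Bond = W / EF = 13.756 / 1.25 = 11.0048 kWh/t
⇒ 1/√P80 = W_Bond/(10·Wi) + 1/√F80
  = 11.0048/(10·13.1) + 1/√22498 = 0.084006 + 0.006667 = 0.090673
P80 = (1/0.090673)² = 11.0286² = 121.63 µm

P80 = 121.6 µm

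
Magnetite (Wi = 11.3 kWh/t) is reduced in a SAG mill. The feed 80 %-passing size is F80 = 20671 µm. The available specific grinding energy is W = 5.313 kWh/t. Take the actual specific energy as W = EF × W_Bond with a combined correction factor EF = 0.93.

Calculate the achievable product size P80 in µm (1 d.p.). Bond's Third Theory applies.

P80 = 302.3 µm

W = 10 Wi (1/√P80 − 1/√F80)  [Bond]
W_Bond = W / EF = 5.313 / 0.93 = 5.7129 kWh/t
1/√P80 = 1/√F80 + W_Bond/(10·Wi)
  = 5.7129/(10·11.3) + 1/√20671 = 0.050557 + 0.006955 = 0.057512
P80 = (1/0.057512)² = 17.3877² = 302.33 µm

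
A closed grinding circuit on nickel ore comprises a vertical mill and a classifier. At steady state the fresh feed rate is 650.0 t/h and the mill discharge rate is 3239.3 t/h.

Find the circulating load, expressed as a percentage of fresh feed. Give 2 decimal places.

Steady state: M = F + R.
R = M − F = 3239.3 − 650.0 = 2589.3 t/h
CL = 100·R/F = 100·2589.3/650.0 = 398.35 %

CL = 398.35 %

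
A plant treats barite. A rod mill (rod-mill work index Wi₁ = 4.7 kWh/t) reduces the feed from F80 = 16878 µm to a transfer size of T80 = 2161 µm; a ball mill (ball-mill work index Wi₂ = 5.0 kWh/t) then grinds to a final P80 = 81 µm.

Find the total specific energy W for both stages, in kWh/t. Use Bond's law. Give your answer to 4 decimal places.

Bond:  W = 10 Wi (1/√P − 1/√F)
Stage 1 (16878→2161 µm, Wi₁=4.7): W₁ = 10·4.7·(0.021512 − 0.007697) = 0.6493 kWh/t
Stage 2 (2161→81 µm, Wi₂=5.0): W₂ = 10·5.0·(0.111111 − 0.021512) = 4.4800 kWh/t
W = W₁ + W₂ = 0.6493 + 4.4800 = 5.1292 kWh/t

W = 5.1292 kWh/t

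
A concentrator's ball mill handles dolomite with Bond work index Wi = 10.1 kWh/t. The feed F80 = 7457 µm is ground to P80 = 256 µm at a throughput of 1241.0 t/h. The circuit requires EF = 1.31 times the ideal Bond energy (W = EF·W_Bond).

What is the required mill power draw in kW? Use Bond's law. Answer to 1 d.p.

W = 10 Wi (P80^-0.5 − F80^-0.5)
W = 10·10.1·(1/√256 − 1/√7457) = 10·10.1·(0.050920) = 5.1429 kWh/t
With EF = 1.31: W = 5.1429·1.31 = 6.7372 kWh/t
P = W·T = 6.7372·1241.0 = 8360.9 kW

P = 8360.9 kW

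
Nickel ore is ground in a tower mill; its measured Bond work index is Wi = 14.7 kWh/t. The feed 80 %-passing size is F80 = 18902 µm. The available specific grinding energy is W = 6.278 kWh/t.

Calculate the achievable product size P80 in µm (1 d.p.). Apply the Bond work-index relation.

P80 = 400.3 µm

W = 10 Wi (P80^-0.5 − F80^-0.5)
⇒ 1/√P80 = W/(10·Wi) + 1/√F80
  = 6.2780/(10·14.7) + 1/√18902 = 0.042707 + 0.007274 = 0.049981
P80 = (1/0.049981)² = 20.0076² = 400.30 µm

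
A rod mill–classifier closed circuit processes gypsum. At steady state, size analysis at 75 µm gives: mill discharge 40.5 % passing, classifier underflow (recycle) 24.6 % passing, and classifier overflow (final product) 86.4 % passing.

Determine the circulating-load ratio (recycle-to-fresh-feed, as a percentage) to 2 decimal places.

CL = 288.68 %

Balance %-passing 75 µm (r = R/F):
r = (o − d)/(d − u)
r = (86.4 − 40.5)/(40.5 − 24.6) = 45.9/15.9 = 2.8868
CL = 100·r = 288.68 %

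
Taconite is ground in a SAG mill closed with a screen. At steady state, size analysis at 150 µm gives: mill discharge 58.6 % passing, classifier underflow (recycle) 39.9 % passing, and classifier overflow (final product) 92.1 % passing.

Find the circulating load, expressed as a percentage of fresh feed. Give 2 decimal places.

Balance %-passing 150 µm (r = R/F):
(1+r)·d = r·u + o ⇒ r = (o−d)/(d−u)
r = (92.1 − 58.6)/(58.6 − 39.9) = 33.5/18.7 = 1.7914
CL = 100·r = 179.14 %

CL = 179.14 %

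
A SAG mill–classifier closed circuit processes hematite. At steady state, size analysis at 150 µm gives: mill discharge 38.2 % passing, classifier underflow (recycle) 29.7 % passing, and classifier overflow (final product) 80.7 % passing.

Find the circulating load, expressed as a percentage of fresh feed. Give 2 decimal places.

CL = 500.00 %

Balance %-passing 150 µm (r = R/F):
Fd + Rd = Ru + Fo ⇒ R/F = (o−d)/(d−u)
r = (80.7 − 38.2)/(38.2 − 29.7) = 42.5/8.5 = 5.0000
CL = 100·r = 500.00 %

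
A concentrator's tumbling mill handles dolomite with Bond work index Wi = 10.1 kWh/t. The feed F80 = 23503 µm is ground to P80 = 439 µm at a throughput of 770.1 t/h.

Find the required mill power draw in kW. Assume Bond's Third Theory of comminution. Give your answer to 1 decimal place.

Bond: W = 10·Wi·(1/√P80 − 1/√F80)
W = 10·10.1·(1/√439 − 1/√23503) = 10·10.1·(0.041205) = 4.1617 kWh/t
P = W·T = 4.1617·770.1 = 3204.9 kW

P = 3204.9 kW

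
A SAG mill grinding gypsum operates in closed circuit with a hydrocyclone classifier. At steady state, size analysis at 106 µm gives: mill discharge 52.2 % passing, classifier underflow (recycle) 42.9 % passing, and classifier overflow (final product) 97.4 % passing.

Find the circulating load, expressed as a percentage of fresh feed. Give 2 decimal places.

Let r = R/F. Size balance at 106 µm:
(1+r)d = ru + o → r = (o−d)/(d−u)
r = (97.4 − 52.2)/(52.2 − 42.9) = 45.2/9.3 = 4.8602
CL = 100·r = 486.02 %

CL = 486.02 %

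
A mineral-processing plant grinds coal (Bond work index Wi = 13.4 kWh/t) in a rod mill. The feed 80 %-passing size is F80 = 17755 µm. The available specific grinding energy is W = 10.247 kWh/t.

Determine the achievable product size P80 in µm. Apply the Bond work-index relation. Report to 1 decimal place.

W = 10 Wi (P80^-0.5 − F80^-0.5)
1/√P80 = 1/√F80 + W/(10·Wi)
  = 10.2470/(10·13.4) + 1/√17755 = 0.076470 + 0.007505 = 0.083975
P80 = (1/0.083975)² = 11.9083² = 141.81 µm

P80 = 141.8 µm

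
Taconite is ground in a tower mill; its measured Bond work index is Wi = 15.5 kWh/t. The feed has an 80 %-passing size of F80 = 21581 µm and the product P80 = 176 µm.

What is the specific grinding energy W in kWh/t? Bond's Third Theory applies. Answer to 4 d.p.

W = 10.6285 kWh/t

Bond:  W = 10 Wi (1/√P − 1/√F)
1/√176 = 0.075378;  1/√21581 = 0.006807
W = 10·15.5·(0.075378 − 0.006807) = 10.6285 kWh/t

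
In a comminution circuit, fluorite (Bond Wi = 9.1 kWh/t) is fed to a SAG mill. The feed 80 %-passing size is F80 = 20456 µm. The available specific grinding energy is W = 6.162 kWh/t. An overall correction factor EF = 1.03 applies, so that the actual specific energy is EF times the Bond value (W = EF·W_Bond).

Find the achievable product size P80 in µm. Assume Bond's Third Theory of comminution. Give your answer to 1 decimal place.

P80 = 189.0 µm

W = 10 Wi (1/√P80 − 1/√F80)  [Bond]
W_Bond = W / EF = 6.162 / 1.03 = 5.9825 kWh/t
P80^-0.5 = F80^-0.5 + W_Bond/(10 Wi)
  = 5.9825/(10·9.1) + 1/√20456 = 0.065742 + 0.006992 = 0.072734
P80 = (1/0.072734)² = 13.7488² = 189.03 µm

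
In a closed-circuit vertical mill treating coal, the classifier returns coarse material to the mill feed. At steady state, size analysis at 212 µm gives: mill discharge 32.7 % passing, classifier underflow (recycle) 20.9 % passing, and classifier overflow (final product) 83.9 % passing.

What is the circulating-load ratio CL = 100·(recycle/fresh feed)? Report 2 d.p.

Let r = R/F. Size balance at 212 µm:
(1+r)·d = r·u + o ⇒ r = (o−d)/(d−u)
r = (83.9 − 32.7)/(32.7 − 20.9) = 51.2/11.8 = 4.3390
CL = 100·r = 433.90 %

CL = 433.90 %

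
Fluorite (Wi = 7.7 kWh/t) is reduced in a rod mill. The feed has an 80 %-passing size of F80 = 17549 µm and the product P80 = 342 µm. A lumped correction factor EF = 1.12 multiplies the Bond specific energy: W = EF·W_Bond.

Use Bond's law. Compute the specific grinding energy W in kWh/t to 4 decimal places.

W = 4.0123 kWh/t

Bond:  W = 10 Wi (1/√P − 1/√F)
1/√342 = 0.054074;  1/√17549 = 0.007549
W = 10·7.7·(0.054074 − 0.007549) = 3.5824 kWh/t
W_actual = 1.12 × 3.5824 = 4.0123 kWh/t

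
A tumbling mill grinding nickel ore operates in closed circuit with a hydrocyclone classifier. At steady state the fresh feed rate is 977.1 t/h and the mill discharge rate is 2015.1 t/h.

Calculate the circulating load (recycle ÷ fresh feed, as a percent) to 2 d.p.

CL = 106.23 %

Steady state: M = F + R.
R = M − F = 2015.1 − 977.1 = 1038.0 t/h
CL = 100·R/F = 100·1038.0/977.1 = 106.23 %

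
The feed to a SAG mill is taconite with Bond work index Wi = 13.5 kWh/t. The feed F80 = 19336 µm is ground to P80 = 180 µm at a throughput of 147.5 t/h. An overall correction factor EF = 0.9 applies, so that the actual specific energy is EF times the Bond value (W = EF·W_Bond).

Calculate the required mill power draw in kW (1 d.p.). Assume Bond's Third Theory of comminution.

P = 1206.9 kW

Bond: W = 10·Wi·(1/√P80 − 1/√F80)
W = 10·13.5·(1/√180 − 1/√19336) = 10·13.5·(0.067344) = 9.0915 kWh/t
With EF = 0.9: W = 9.0915·0.9 = 8.1823 kWh/t
Power = W × throughput = 8.1823 kWh/t × 147.5 t/h = 1206.9 kW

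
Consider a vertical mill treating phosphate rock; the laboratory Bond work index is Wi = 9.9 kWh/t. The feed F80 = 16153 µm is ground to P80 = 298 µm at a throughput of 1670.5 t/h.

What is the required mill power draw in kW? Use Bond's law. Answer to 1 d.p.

Bond: W = 10·Wi·(1/√P80 − 1/√F80)
W = 10·9.9·(1/√298 − 1/√16153) = 10·9.9·(0.050060) = 4.9560 kWh/t
P = W·T = 4.9560·1670.5 = 8278.9 kW

P = 8278.9 kW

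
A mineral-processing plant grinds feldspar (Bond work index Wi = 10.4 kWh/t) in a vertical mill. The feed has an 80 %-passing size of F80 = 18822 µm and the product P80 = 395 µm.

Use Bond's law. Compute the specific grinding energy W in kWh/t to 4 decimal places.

W = 10 Wi / √P80 − 10 Wi / √F80
1/√395 = 0.050315;  1/√18822 = 0.007289
W = 10·10.4·(0.050315 − 0.007289) = 4.4748 kWh/t

W = 4.4748 kWh/t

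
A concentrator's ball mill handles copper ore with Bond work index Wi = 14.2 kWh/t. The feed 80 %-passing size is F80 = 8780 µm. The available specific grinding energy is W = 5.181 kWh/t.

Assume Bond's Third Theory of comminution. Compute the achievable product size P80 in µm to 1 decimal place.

P80 = 449.7 µm

W = 10 Wi (P80^-0.5 − F80^-0.5)
P80^(−½) = W/(10 Wi) + F80^(−½)
  = 5.1810/(10·14.2) + 1/√8780 = 0.036486 + 0.010672 = 0.047158
P80 = (1/0.047158)² = 21.2053² = 449.66 µm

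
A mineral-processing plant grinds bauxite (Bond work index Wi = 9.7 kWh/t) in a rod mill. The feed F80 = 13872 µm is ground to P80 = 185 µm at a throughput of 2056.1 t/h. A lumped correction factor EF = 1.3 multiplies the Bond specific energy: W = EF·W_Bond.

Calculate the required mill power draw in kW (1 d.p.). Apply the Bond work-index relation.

W = 10 Wi (1/√P80 − 1/√F80)  [Bond]
W = 10·9.7·(1/√185 − 1/√13872) = 10·9.7·(0.065031) = 6.3080 kWh/t
With EF = 1.3: W = 6.3080·1.3 = 8.2004 kWh/t
Power = W × throughput = 8.2004 kWh/t × 2056.1 t/h = 16860.9 kW

P = 16860.9 kW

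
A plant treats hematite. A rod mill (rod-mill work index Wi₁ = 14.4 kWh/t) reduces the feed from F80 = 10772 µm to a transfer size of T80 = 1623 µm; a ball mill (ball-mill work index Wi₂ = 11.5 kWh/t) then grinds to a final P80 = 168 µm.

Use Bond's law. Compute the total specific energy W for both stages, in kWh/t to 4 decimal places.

W = 10 Wi (P80^-0.5 − F80^-0.5)
Stage 1 (10772→1623 µm, Wi₁=14.4): W₁ = 10·14.4·(0.024822 − 0.009635) = 2.1870 kWh/t
Stage 2 (1623→168 µm, Wi₂=11.5): W₂ = 10·11.5·(0.077152 − 0.024822) = 6.0179 kWh/t
W = W₁ + W₂ = 2.1870 + 6.0179 = 8.2048 kWh/t

W = 8.2048 kWh/t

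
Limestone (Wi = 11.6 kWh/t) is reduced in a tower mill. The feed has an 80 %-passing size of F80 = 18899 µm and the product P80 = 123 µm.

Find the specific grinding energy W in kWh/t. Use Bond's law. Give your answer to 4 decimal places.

W_Bond = 10·Wi·(1/√P₈₀ − 1/√F₈₀)
1/√123 = 0.090167;  1/√18899 = 0.007274
W = 10·11.6·(0.090167 − 0.007274) = 9.6156 kWh/t

W = 9.6156 kWh/t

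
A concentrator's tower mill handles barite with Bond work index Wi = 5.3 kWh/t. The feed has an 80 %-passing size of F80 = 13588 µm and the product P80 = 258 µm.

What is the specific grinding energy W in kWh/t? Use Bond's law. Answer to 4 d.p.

W_Bond = 10·Wi·(1/√P₈₀ − 1/√F₈₀)
1/√258 = 0.062257;  1/√13588 = 0.008579
W = 10·5.3·(0.062257 − 0.008579) = 2.8450 kWh/t

W = 2.8450 kWh/t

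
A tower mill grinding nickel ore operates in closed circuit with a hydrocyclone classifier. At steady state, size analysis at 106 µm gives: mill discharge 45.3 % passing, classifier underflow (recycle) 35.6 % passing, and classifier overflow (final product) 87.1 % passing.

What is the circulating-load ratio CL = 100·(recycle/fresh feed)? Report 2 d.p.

CL = 430.93 %

Mass balance on the −106 µm fraction:
d + r·d = r·u + o → r(d−u) = o−d
r = (87.1 − 45.3)/(45.3 − 35.6) = 41.8/9.7 = 4.3093
CL = 100·r = 430.93 %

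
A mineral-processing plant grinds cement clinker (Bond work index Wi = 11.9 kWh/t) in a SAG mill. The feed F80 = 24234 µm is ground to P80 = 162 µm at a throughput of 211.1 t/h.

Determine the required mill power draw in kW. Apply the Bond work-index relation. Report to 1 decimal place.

P = 1812.3 kW

W = 10 Wi (P80^-0.5 − F80^-0.5)
W = 10·11.9·(1/√162 − 1/√24234) = 10·11.9·(0.072144) = 8.5851 kWh/t
P_mill = W·ṁ = 8.5851·211.1 = 1812.3 kW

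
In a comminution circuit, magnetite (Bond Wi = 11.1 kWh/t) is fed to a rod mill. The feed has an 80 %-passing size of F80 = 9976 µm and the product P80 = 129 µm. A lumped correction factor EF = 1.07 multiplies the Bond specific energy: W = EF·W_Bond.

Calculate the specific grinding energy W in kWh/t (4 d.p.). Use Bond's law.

W = 9.2680 kWh/t

W = 10 Wi (P80^-0.5 − F80^-0.5)
1/√129 = 0.088045;  1/√9976 = 0.010012
W = 10·11.1·(0.088045 − 0.010012) = 8.6617 kWh/t
Apply correction: 8.6617 × 1.07 = 9.2680 kWh/t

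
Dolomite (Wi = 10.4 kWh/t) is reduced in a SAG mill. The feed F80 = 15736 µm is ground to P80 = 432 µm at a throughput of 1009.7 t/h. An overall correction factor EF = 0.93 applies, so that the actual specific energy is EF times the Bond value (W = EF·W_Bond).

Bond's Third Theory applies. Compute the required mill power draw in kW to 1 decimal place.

P = 3920.1 kW

W = 10 Wi / √P80 − 10 Wi / √F80
W = 10·10.4·(1/√432 − 1/√15736) = 10·10.4·(0.040141) = 4.1746 kWh/t
With EF = 0.93: W = 4.1746·0.93 = 3.8824 kWh/t
P_mill = W·ṁ = 3.8824·1009.7 = 3920.1 kW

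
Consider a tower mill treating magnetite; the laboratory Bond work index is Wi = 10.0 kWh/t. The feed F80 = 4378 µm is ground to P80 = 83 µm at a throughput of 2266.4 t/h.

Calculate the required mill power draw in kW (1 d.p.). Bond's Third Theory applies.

W = 10 Wi (P80^-0.5 − F80^-0.5)
W = 10·10.0·(1/√83 − 1/√4378) = 10·10.0·(0.094651) = 9.4651 kWh/t
Power = W × throughput = 9.4651 kWh/t × 2266.4 t/h = 21451.7 kW

P = 21451.7 kW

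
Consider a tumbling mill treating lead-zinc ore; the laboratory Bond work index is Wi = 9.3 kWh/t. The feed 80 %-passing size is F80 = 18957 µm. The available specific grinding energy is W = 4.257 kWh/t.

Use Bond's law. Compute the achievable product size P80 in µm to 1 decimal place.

Bond: W = 10·Wi·(1/√P80 − 1/√F80)
P80^-0.5 = F80^-0.5 + W/(10 Wi)
  = 4.2570/(10·9.3) + 1/√18957 = 0.045774 + 0.007263 = 0.053037
P80 = (1/0.053037)² = 18.8547² = 355.50 µm

P80 = 355.5 µm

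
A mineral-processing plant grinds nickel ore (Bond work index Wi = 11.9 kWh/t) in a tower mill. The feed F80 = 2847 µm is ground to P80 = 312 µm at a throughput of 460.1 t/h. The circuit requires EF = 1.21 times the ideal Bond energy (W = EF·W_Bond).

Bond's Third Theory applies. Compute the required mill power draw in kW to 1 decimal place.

P = 2509.0 kW

W_Bond = 10·Wi·(1/√P₈₀ − 1/√F₈₀)
W = 10·11.9·(1/√312 − 1/√2847) = 10·11.9·(0.037872) = 4.5068 kWh/t
W_actual = 1.21 × 4.5068 = 5.4532 kWh/t
Power = W × throughput = 5.4532 kWh/t × 460.1 t/h = 2509.0 kW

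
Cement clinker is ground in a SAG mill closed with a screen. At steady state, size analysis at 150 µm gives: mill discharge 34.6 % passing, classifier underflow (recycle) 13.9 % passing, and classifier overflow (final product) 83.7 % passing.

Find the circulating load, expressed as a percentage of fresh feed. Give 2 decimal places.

Balance %-passing 150 µm (r = R/F):
r = (o − d)/(d − u)
r = (83.7 − 34.6)/(34.6 − 13.9) = 49.1/20.7 = 2.3720
CL = 100·r = 237.20 %

CL = 237.20 %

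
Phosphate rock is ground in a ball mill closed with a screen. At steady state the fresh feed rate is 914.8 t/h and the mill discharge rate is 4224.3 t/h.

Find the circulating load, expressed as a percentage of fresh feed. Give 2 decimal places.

CL = 361.77 %

Mill node: discharge = fresh + recycle.
R = M − F = 4224.3 − 914.8 = 3309.5 t/h
CL = 100·R/F = 100·3309.5/914.8 = 361.77 %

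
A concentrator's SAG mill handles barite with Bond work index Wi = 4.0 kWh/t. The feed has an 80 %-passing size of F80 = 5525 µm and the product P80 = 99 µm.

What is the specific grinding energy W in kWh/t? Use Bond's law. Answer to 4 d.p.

W = 3.4820 kWh/t

Bond:  W = 10 Wi (1/√P − 1/√F)
1/√99 = 0.100504;  1/√5525 = 0.013453
W = 10·4.0·(0.100504 − 0.013453) = 3.4820 kWh/t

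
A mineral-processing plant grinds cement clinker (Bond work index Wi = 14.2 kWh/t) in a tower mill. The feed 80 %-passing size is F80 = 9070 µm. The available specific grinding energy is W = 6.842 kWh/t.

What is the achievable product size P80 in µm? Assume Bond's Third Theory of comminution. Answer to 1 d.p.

W = 10·Wi·[P80^(−½) − F80^(−½)]
P80^-0.5 = F80^-0.5 + W/(10 Wi)
  = 6.8420/(10·14.2) + 1/√9070 = 0.048183 + 0.010500 = 0.058683
P80 = (1/0.058683)² = 17.0406² = 290.38 µm

P80 = 290.4 µm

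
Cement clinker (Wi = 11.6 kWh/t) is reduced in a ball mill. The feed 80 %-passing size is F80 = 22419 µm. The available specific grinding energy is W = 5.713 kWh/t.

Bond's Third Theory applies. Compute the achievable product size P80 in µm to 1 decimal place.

W = 10 Wi (P80^-0.5 − F80^-0.5)
1/√P80 = 1/√F80 + W/(10·Wi)
  = 5.7130/(10·11.6) + 1/√22419 = 0.049250 + 0.006679 = 0.055929
P80 = (1/0.055929)² = 17.8799² = 319.69 µm

P80 = 319.7 µm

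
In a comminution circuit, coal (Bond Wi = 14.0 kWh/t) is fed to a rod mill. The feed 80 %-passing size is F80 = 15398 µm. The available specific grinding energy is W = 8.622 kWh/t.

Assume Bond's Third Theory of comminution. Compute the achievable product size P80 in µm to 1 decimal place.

P80 = 206.2 µm

W = 10 Wi (P80^-0.5 − F80^-0.5)
P80^(−½) = W/(10 Wi) + F80^(−½)
  = 8.6220/(10·14.0) + 1/√15398 = 0.061586 + 0.008059 = 0.069644
P80 = (1/0.069644)² = 14.3586² = 206.17 µm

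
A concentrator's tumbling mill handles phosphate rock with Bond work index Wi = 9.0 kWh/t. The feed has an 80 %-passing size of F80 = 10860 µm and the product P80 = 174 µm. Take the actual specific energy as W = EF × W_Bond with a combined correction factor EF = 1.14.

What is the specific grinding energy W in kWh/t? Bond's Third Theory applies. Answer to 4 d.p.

W = 6.7935 kWh/t

Bond: W = 10·Wi·(1/√P80 − 1/√F80)
1/√174 = 0.075810;  1/√10860 = 0.009596
W = 10·9.0·(0.075810 − 0.009596) = 5.9593 kWh/t
W_actual = 1.14 × 5.9593 = 6.7935 kWh/t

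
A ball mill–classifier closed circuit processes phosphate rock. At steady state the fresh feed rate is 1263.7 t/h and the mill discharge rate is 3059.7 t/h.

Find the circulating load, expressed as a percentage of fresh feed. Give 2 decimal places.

Mill node: discharge = fresh + recycle.
R = M − F = 3059.7 − 1263.7 = 1796.0 t/h
CL = 100·R/F = 100·1796.0/1263.7 = 142.12 %

CL = 142.12 %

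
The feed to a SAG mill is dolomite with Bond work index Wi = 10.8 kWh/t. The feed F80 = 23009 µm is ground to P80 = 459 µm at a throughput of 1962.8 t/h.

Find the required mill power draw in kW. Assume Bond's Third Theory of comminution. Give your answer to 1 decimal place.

P = 8497.0 kW

W = 10·Wi·(P80^(-½) − F80^(-½))
W = 10·10.8·(1/√459 − 1/√23009) = 10·10.8·(0.040083) = 4.3290 kWh/t
P = W·T = 4.3290·1962.8 = 8497.0 kW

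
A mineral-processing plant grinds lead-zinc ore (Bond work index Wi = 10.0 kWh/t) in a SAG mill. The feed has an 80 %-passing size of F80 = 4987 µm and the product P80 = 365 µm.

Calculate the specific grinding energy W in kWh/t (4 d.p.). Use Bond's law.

W = 3.8182 kWh/t

W = 10 Wi / √P80 − 10 Wi / √F80
1/√365 = 0.052342;  1/√4987 = 0.014161
W = 10·10.0·(0.052342 − 0.014161) = 3.8182 kWh/t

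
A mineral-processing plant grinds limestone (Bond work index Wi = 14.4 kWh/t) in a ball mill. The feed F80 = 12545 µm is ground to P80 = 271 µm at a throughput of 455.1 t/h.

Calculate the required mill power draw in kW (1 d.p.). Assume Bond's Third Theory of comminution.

Bond: W = 10·Wi·(1/√P80 − 1/√F80)
W = 10·14.4·(1/√271 − 1/√12545) = 10·14.4·(0.051817) = 7.4617 kWh/t
P_mill = W·ṁ = 7.4617·455.1 = 3395.8 kW

P = 3395.8 kW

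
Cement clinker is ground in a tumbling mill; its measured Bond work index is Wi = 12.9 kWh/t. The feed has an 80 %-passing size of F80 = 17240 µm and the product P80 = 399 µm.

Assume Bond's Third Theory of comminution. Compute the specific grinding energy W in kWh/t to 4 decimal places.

W = 5.4756 kWh/t

Bond: W = 10·Wi·(1/√P80 − 1/√F80)
1/√399 = 0.050063;  1/√17240 = 0.007616
W = 10·12.9·(0.050063 − 0.007616) = 5.4756 kWh/t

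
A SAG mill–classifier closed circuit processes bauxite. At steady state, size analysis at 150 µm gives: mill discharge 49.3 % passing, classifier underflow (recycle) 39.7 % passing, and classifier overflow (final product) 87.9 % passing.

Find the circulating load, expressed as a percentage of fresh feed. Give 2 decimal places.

CL = 402.08 %

Classifier node, passing 150 µm:
(1+r)·d = r·u + o ⇒ r = (o−d)/(d−u)
r = (87.9 − 49.3)/(49.3 − 39.7) = 38.6/9.6 = 4.0208
CL = 100·r = 402.08 %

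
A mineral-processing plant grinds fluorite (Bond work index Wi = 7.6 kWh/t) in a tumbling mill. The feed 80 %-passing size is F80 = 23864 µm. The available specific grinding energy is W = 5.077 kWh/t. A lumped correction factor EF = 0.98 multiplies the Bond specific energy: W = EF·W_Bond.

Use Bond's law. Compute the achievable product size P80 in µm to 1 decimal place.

Bond:  W = 10 Wi (1/√P − 1/√F)
W_Bond = W / EF = 5.077 / 0.98 = 5.1806 kWh/t
P80^-0.5 = F80^-0.5 + W_Bond/(10 Wi)
  = 5.1806/(10·7.6) + 1/√23864 = 0.068166 + 0.006473 = 0.074639
P80 = (1/0.074639)² = 13.3978² = 179.50 µm

P80 = 179.5 µm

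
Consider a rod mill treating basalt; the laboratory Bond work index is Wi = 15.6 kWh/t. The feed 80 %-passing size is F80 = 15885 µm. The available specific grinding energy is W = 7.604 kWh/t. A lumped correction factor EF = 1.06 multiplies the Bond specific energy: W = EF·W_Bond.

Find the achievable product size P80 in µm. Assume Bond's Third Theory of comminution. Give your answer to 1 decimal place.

Bond:  W = 10 Wi (1/√P − 1/√F)
W_Bond = W / EF = 7.604 / 1.06 = 7.1736 kWh/t
P80^(−½) = W_Bond/(10 Wi) + F80^(−½)
  = 7.1736/(10·15.6) + 1/√15885 = 0.045985 + 0.007934 = 0.053919
P80 = (1/0.053919)² = 18.5464² = 343.97 µm

P80 = 344.0 µm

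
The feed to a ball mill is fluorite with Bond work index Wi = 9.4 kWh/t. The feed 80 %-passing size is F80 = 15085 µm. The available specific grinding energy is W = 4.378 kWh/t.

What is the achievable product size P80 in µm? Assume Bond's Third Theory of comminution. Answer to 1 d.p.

P80 = 334.0 µm

W = 10·Wi·[P80^(−½) − F80^(−½)]
1/√P80 = 1/√F80 + W/(10·Wi)
  = 4.3780/(10·9.4) + 1/√15085 = 0.046574 + 0.008142 = 0.054716
P80 = (1/0.054716)² = 18.2761² = 334.01 µm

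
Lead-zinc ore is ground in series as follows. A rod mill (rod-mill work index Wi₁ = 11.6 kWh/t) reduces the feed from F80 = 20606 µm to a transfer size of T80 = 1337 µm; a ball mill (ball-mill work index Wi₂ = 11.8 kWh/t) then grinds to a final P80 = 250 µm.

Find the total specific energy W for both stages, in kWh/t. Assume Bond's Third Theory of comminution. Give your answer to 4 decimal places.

W_Bond = 10·Wi·(1/√P₈₀ − 1/√F₈₀)
Stage 1 (20606→1337 µm, Wi₁=11.6): W₁ = 10·11.6·(0.027349 − 0.006966) = 2.3643 kWh/t
Stage 2 (1337→250 µm, Wi₂=11.8): W₂ = 10·11.8·(0.063246 − 0.027349) = 4.2358 kWh/t
W = W₁ + W₂ = 2.3643 + 4.2358 = 6.6002 kWh/t

W = 6.6002 kWh/t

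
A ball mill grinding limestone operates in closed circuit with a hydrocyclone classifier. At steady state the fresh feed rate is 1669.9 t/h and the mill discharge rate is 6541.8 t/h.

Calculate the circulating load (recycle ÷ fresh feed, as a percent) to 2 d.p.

M = F + R at steady state, so:
R = M − F = 6541.8 − 1669.9 = 4871.9 t/h
CL = 100·R/F = 100·4871.9/1669.9 = 291.75 %

CL = 291.75 %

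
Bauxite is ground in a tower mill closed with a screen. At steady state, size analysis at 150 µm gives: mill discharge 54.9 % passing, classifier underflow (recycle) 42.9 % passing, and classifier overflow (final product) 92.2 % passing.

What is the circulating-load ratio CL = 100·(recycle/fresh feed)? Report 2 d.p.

CL = 310.83 %

Balance %-passing 150 µm (r = R/F):
r = (o − d)/(d − u)
r = (92.2 − 54.9)/(54.9 − 42.9) = 37.3/12.0 = 3.1083
CL = 100·r = 310.83 %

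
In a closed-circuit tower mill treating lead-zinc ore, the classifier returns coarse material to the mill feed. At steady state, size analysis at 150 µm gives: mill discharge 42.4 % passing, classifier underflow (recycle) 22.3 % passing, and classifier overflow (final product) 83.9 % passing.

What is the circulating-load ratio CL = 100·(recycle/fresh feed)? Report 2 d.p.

Classifier node, passing 150 µm:
d + r·d = r·u + o → r(d−u) = o−d
r = (83.9 − 42.4)/(42.4 − 22.3) = 41.5/20.1 = 2.0647
CL = 100·r = 206.47 %

CL = 206.47 %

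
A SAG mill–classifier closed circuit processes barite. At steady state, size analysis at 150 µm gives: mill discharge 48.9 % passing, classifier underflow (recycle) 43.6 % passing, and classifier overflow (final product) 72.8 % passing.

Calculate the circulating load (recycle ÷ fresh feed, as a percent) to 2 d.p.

Classifier node, passing 150 µm:
(1+r)·d = r·u + o ⇒ r = (o−d)/(d−u)
r = (72.8 − 48.9)/(48.9 − 43.6) = 23.9/5.3 = 4.5094
CL = 100·r = 450.94 %

CL = 450.94 %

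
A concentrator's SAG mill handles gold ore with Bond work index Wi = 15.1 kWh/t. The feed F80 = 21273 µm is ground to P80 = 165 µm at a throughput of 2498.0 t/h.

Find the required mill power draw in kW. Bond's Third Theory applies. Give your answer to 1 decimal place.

W = 10 Wi (1/√P80 − 1/√F80)  [Bond]
W = 10·15.1·(1/√165 − 1/√21273) = 10·15.1·(0.070994) = 10.7200 kWh/t
Power = W × throughput = 10.7200 kWh/t × 2498.0 t/h = 26778.7 kW

P = 26778.7 kW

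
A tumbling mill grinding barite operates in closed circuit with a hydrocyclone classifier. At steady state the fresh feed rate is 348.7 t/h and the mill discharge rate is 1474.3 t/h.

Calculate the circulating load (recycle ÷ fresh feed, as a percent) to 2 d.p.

CL = 322.80 %

Steady state: M = F + R.
R = M − F = 1474.3 − 348.7 = 1125.6 t/h
CL = 100·R/F = 100·1125.6/348.7 = 322.80 %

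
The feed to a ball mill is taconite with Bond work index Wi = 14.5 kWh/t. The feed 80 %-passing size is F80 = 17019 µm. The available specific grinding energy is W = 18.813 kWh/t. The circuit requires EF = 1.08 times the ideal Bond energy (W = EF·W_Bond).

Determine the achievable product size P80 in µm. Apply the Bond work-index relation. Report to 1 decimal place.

W = 10 Wi (1/√P80 − 1/√F80)  [Bond]
W_Bond = W / EF = 18.813 / 1.08 = 17.4194 kWh/t
P80^-0.5 = F80^-0.5 + W_Bond/(10 Wi)
  = 17.4194/(10·14.5) + 1/√17019 = 0.120134 + 0.007665 = 0.127799
P80 = (1/0.127799)² = 7.8248² = 61.23 µm

P80 = 61.2 µm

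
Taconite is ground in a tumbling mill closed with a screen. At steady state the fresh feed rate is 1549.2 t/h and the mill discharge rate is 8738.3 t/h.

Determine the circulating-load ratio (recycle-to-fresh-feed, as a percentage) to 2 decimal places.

Discharge = new feed + return, hence
R = M − F = 8738.3 − 1549.2 = 7189.1 t/h
CL = 100·R/F = 100·7189.1/1549.2 = 464.05 %

CL = 464.05 %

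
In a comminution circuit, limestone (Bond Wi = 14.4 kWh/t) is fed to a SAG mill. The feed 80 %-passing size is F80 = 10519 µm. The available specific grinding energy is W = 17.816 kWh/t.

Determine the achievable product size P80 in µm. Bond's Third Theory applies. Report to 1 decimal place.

P80 = 56.1 µm

W_Bond = 10·Wi·(1/√P₈₀ − 1/√F₈₀)
⇒ 1/√P80 = W/(10·Wi) + 1/√F80
  = 17.8160/(10·14.4) + 1/√10519 = 0.123722 + 0.009750 = 0.133472
P80 = (1/0.133472)² = 7.4922² = 56.13 µm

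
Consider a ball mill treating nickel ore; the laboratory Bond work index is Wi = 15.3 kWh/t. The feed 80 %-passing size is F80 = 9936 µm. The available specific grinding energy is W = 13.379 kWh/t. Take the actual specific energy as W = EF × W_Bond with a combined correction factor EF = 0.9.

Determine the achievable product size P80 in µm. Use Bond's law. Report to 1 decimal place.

P80 = 87.0 µm

W = 10·Wi·[P80^(−½) − F80^(−½)]
W_Bond = W / EF = 13.379 / 0.9 = 14.8656 kWh/t
⇒ 1/√P80 = W_Bond/(10·Wi) + 1/√F80
  = 14.8656/(10·15.3) + 1/√9936 = 0.097160 + 0.010032 = 0.107193
P80 = (1/0.107193)² = 9.3290² = 87.03 µm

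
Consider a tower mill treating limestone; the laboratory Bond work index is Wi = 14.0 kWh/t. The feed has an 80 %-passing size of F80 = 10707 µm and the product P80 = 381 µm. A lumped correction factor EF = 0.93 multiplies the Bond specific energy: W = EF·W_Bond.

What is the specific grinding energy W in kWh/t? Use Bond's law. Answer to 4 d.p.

W = 5.4121 kWh/t

W = 10 Wi (P80^-0.5 − F80^-0.5)
1/√381 = 0.051232;  1/√10707 = 0.009664
W = 10·14.0·(0.051232 − 0.009664) = 5.8194 kWh/t
W_actual = 0.93 × 5.8194 = 5.4121 kWh/t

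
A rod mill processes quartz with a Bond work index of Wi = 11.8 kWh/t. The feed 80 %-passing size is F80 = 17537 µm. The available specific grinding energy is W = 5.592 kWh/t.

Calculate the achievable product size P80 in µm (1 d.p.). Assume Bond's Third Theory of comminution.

W_Bond = 10·Wi·(1/√P₈₀ − 1/√F₈₀)
⇒ 1/√P80 = W/(10·Wi) + 1/√F80
  = 5.5920/(10·11.8) + 1/√17537 = 0.047390 + 0.007551 = 0.054941
P80 = (1/0.054941)² = 18.2013² = 331.29 µm

P80 = 331.3 µm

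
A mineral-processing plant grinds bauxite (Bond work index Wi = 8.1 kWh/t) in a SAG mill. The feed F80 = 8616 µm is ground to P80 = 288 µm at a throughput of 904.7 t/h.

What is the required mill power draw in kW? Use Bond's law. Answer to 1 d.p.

P = 3528.6 kW

W = 10 Wi / √P80 − 10 Wi / √F80
W = 10·8.1·(1/√288 − 1/√8616) = 10·8.1·(0.048152) = 3.9003 kWh/t
P_mill = W·ṁ = 3.9003·904.7 = 3528.6 kW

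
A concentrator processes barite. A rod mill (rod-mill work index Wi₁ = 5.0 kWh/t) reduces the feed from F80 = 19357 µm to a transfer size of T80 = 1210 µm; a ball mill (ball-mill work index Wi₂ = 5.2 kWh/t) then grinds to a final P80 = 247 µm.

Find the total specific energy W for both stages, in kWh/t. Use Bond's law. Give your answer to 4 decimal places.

W = 2.8918 kWh/t

Bond: W = 10·Wi·(1/√P80 − 1/√F80)
Stage 1 (19357→1210 µm, Wi₁=5.0): W₁ = 10·5.0·(0.028748 − 0.007188) = 1.0780 kWh/t
Stage 2 (1210→247 µm, Wi₂=5.2): W₂ = 10·5.2·(0.063628 − 0.028748) = 1.8138 kWh/t
W = W₁ + W₂ = 1.0780 + 1.8138 = 2.8918 kWh/t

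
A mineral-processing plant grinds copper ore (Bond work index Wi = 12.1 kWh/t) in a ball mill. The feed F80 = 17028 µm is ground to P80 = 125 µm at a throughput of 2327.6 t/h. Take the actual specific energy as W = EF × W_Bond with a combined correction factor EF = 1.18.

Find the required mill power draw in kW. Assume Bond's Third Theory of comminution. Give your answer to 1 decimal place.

P = 27178.1 kW

W_Bond = 10·Wi·(1/√P₈₀ − 1/√F₈₀)
W = 10·12.1·(1/√125 − 1/√17028) = 10·12.1·(0.081779) = 9.8953 kWh/t
Corrected W = EF·W_Bond = 1.18·9.8953 = 11.6765 kWh/t
P_mill = W·ṁ = 11.6765·2327.6 = 27178.1 kW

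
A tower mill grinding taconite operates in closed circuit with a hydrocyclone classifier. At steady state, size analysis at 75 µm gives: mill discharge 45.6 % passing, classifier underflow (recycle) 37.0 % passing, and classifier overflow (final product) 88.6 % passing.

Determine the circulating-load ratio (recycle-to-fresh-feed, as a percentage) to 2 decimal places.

Let r = R/F. Size balance at 75 µm:
(1+r)d = ru + o → r = (o−d)/(d−u)
r = (88.6 − 45.6)/(45.6 − 37.0) = 43.0/8.6 = 5.0000
CL = 100·r = 500.00 %

CL = 500.00 %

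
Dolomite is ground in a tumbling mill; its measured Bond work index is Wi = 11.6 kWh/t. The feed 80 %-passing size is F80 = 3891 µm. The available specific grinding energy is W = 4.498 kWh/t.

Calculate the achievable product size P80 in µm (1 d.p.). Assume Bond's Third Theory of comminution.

P80 = 332.9 µm

W = 10·Wi·(P80^(-½) − F80^(-½))
1/√P80 = 1/√F80 + W/(10·Wi)
  = 4.4980/(10·11.6) + 1/√3891 = 0.038776 + 0.016031 = 0.054807
P80 = (1/0.054807)² = 18.2458² = 332.91 µm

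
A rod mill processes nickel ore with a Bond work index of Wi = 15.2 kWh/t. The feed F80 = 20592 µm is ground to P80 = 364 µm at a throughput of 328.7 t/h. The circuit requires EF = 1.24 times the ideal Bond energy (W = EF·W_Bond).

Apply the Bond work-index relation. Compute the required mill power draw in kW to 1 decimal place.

W = 10 Wi (P80^-0.5 − F80^-0.5)
W = 10·15.2·(1/√364 − 1/√20592) = 10·15.2·(0.045446) = 6.9077 kWh/t
Apply correction: 6.9077 × 1.24 = 8.5656 kWh/t
P = W·T = 8.5656·328.7 = 2815.5 kW

P = 2815.5 kW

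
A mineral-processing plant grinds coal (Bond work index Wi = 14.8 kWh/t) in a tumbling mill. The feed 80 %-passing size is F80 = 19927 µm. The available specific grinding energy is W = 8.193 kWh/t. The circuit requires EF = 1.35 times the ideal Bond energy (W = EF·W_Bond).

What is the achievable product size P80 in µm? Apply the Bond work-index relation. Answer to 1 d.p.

P80 = 432.4 µm

W = 10·Wi·(P80^(-½) − F80^(-½))
W_Bond = W / EF = 8.193 / 1.35 = 6.0689 kWh/t
⇒ 1/√P80 = W_Bond/(10 Wi) + 1/√F80
  = 6.0689/(10·14.8) + 1/√19927 = 0.041006 + 0.007084 = 0.048090
P80 = (1/0.048090)² = 20.7943² = 432.40 µm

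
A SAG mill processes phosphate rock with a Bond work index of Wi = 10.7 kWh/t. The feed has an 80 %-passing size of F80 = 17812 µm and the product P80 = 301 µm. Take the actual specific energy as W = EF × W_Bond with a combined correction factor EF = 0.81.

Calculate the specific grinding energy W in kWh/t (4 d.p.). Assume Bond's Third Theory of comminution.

W = 10 Wi / √P80 − 10 Wi / √F80
1/√301 = 0.057639;  1/√17812 = 0.007493
W = 10·10.7·(0.057639 − 0.007493) = 5.3656 kWh/t
W_actual = 0.81 × 5.3656 = 4.3462 kWh/t

W = 4.3462 kWh/t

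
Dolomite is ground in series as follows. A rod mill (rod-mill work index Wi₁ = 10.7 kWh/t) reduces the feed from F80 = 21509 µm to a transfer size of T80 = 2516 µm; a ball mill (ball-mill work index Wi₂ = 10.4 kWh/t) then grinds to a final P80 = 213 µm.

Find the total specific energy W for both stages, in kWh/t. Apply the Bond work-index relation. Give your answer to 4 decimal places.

W = 6.4562 kWh/t

W = 10·Wi·[P80^(−½) − F80^(−½)]
Stage 1 (21509→2516 µm, Wi₁=10.7): W₁ = 10·10.7·(0.019936 − 0.006819) = 1.4036 kWh/t
Stage 2 (2516→213 µm, Wi₂=10.4): W₂ = 10·10.4·(0.068519 − 0.019936) = 5.0526 kWh/t
W = W₁ + W₂ = 1.4036 + 5.0526 = 6.4562 kWh/t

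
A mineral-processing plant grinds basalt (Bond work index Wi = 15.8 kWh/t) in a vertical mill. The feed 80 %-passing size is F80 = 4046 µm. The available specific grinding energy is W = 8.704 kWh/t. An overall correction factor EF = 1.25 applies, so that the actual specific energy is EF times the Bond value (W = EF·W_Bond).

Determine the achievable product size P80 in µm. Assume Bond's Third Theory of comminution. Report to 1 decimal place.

P80 = 279.7 µm

W = 10 Wi / √P80 − 10 Wi / √F80
W_Bond = W / EF = 8.704 / 1.25 = 6.9632 kWh/t
⇒ 1/√P80 = W_Bond/(10·Wi) + 1/√F80
  = 6.9632/(10·15.8) + 1/√4046 = 0.044071 + 0.015721 = 0.059792
P80 = (1/0.059792)² = 16.7246² = 279.71 µm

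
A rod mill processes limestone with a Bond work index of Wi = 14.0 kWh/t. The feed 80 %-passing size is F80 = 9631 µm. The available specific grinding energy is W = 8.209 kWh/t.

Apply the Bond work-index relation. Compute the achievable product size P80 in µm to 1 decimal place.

W = 10·Wi·(P80^(-½) − F80^(-½))
1/√P80 = 1/√F80 + W/(10·Wi)
  = 8.2090/(10·14.0) + 1/√9631 = 0.058636 + 0.010190 = 0.068825
P80 = (1/0.068825)² = 14.5295² = 211.11 µm

P80 = 211.1 µm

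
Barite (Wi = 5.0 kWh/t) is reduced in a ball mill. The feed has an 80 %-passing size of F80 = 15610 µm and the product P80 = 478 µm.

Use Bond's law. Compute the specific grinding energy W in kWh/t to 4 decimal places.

W = 1.8868 kWh/t

W = 10 Wi (1/√P80 − 1/√F80)  [Bond]
1/√478 = 0.045739;  1/√15610 = 0.008004
W = 10·5.0·(0.045739 − 0.008004) = 1.8868 kWh/t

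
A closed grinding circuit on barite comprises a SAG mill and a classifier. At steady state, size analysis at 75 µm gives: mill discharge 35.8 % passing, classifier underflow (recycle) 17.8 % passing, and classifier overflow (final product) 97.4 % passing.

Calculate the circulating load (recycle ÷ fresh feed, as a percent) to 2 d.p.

CL = 342.22 %

Two-product formula at 75 µm:
(1+r)·d = r·u + o ⇒ r = (o−d)/(d−u)
r = (97.4 − 35.8)/(35.8 − 17.8) = 61.6/18.0 = 3.4222
CL = 100·r = 342.22 %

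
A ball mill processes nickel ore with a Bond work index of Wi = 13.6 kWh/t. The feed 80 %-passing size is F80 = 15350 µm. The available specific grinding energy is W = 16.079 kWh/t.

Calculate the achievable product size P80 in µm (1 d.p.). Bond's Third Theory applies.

P80 = 62.7 µm

W = 10 Wi / √P80 − 10 Wi / √F80
P80^(−½) = W/(10 Wi) + F80^(−½)
  = 16.0790/(10·13.6) + 1/√15350 = 0.118228 + 0.008071 = 0.126299
P80 = (1/0.126299)² = 7.9177² = 62.69 µm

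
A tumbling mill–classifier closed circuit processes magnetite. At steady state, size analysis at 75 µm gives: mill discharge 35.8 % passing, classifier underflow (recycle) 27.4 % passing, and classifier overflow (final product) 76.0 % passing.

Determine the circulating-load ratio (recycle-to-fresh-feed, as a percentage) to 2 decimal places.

CL = 478.57 %

Let r = R/F. Size balance at 75 µm:
r = (o − d)/(d − u)
r = (76.0 − 35.8)/(35.8 − 27.4) = 40.2/8.4 = 4.7857
CL = 100·r = 478.57 %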